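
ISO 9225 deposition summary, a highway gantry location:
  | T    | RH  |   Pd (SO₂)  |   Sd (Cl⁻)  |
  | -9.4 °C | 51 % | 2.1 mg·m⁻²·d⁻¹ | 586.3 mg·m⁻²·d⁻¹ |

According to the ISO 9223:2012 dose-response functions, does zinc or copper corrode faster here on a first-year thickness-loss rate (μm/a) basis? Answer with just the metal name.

zinc: f(T) = +0.038·(T−10) [T≤10 °C] = -0.7372
  sulphur-dioxide contribution → 0.08934 μm/a
  chloride contribution → 0.4478 μm/a
  total first-year rate 0.5371 μm/a
copper: T≤10 °C ⇒ hinge +0.126·(-9.4−10) = -2.4444
  sulphur-dioxide contribution → 0.0113 μm/a
  chloride contribution → 0.2267 μm/a
  ⇒ r_corr(copper) = 0.238 μm/a
Ordering by μm/a: zinc (0.537) > copper (0.238)

zinc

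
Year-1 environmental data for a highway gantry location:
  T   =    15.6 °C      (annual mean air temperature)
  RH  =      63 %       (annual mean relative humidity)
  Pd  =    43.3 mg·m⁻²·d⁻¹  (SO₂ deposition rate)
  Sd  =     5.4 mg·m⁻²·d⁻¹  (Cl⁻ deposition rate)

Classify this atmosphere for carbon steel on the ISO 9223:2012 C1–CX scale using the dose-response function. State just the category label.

carbon steel: temperature factor f = -0.054·(5.6) = -0.3024
  Pd branch = 1.77·Pd^0.52·e^(0.02·RH+f) = 32.72 μm/a
  Sd branch = 0.102·Sd^0.62·e^(0.033·RH+0.04·T) = 4.331 μm/a
  r_corr = 32.72 + 4.331 = 37.05 μm/a
37.1 μm/a falls in (25, 50] for carbon steel → category C3

C3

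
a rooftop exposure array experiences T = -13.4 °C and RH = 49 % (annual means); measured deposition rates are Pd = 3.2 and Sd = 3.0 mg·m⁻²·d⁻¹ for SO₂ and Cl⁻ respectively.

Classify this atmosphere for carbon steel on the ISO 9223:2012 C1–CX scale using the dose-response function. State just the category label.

carbon steel: T≤10 °C ⇒ hinge +0.150·(-13.4−10) = -3.5100
  Pd branch = 1.77·Pd^0.52·e^(0.02·RH+f) = 0.2582 μm/a
  Sd branch = 0.102·Sd^0.62·e^(0.033·RH+0.04·T) = 0.5941 μm/a
  r_corr = 0.2582 + 0.5941 = 0.8523 μm/a
Category bounds: 0…1.3 μm/a bracket r_corr ⇒ C1

C1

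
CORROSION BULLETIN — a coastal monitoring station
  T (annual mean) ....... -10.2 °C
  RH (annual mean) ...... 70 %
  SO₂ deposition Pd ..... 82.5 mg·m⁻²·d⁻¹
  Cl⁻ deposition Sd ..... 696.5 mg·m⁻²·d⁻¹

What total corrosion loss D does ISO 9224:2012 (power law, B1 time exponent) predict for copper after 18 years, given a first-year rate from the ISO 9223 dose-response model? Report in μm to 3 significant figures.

D(18) = 3.67 μm

copper: T≤10 °C ⇒ hinge +0.126·(-10.2−10) = -2.5452
  Pd branch = 0.0053·Pd^0.26·e^(0.059·RH+f) = 0.08144 μm/a
  Sd branch = 0.01025·Sd^0.27·e^(0.036·RH+0.049·T) = 0.4526 μm/a
  sum: 0.08144 + 0.4526 → r_corr = 0.534 μm/a
Power-law: D(18) = r_corr · 18^0.667
  D(18) = 0.534 × 18^0.667 = 0.534 × 6.875 = 3.671 μm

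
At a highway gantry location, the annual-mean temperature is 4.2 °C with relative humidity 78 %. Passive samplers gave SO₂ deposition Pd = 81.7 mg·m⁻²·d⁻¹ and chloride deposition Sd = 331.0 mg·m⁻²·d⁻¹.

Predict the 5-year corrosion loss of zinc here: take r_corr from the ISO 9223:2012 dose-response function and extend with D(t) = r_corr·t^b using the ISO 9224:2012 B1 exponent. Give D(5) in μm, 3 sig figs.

zinc: f(T) = +0.038·(T−10) [T≤10 °C] = -0.2204
  sulphur-dioxide contribution → 2.597 μm/a
  chloride contribution → 1.275 μm/a
  total first-year rate 3.872 μm/a
Power-law: D(5) = r_corr · 5^0.813
  D(5) = 3.872 × 5^0.813 = 3.872 × 3.701 = 14.33 μm

D(5) = 14.3 μm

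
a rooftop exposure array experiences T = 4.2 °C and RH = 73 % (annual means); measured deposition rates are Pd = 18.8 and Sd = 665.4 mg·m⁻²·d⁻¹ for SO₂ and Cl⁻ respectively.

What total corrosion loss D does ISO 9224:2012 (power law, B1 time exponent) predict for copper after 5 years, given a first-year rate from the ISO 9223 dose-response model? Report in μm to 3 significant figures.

copper: temperature factor f = +0.126·(-5.8) = -0.7308
  sulphur-dioxide contribution → 0.4061 μm/a
  chloride contribution → 1.008 μm/a
  total first-year rate 1.415 μm/a
Long-term exponent b (ISO 9224 Table 2, B1) = 0.667
  D(5) = 1.415 × 5^0.667 = 1.415 × 2.926 = 4.139 μm

D(5) = 4.14 μm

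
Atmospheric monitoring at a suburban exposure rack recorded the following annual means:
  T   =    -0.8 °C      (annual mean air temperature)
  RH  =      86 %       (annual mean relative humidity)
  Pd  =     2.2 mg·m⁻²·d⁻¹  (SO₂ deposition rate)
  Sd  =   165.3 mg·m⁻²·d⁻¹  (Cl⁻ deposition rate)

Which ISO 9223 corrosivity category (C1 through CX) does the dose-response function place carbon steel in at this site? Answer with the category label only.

C3

carbon steel: f(T) = +0.150·(T−10) [T≤10 °C] = -1.6200
  Pd branch = 1.77·Pd^0.52·e^(0.02·RH+f) = 2.948 μm/a
  Cl⁻ term: 0.102·165.3^0.62·exp(0.033·86+0.04·-0.8) = 40.05
  sum: 2.948 + 40.05 → r_corr = 42.99 μm/a
43 μm/a falls in (25, 50] for carbon steel → category C3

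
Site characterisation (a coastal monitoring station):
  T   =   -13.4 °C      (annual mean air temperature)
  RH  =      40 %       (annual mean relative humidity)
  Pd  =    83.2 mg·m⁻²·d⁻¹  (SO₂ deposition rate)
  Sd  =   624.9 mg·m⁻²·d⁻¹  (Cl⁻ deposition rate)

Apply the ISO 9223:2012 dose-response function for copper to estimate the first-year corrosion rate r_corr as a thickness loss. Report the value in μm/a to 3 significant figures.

r_corr = 0.137 μm/a

copper: T≤10 °C ⇒ hinge +0.126·(-13.4−10) = -2.9484
  Pd branch = 0.0053·Pd^0.26·e^(0.059·RH+f) = 0.009289 μm/a
  Cl⁻ term: 0.01025·624.9^0.27·exp(0.036·40+0.049·-13.4) = 0.1276
  sum: 0.009289 + 0.1276 → r_corr = 0.1369 μm/a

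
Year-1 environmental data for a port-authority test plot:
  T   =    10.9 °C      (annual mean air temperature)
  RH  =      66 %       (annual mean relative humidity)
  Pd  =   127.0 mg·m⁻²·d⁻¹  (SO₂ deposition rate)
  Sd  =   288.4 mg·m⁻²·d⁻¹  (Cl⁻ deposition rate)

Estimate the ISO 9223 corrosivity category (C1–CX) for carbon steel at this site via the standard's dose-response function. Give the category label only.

C5

carbon steel: f(T) = -0.054·(T−10) [T>10 °C] = -0.0486
  sulphur-dioxide contribution → 78.36 μm/a
  chloride contribution → 46.67 μm/a
  total first-year rate 125 μm/a
Category bounds: 80…200 μm/a bracket r_corr ⇒ C5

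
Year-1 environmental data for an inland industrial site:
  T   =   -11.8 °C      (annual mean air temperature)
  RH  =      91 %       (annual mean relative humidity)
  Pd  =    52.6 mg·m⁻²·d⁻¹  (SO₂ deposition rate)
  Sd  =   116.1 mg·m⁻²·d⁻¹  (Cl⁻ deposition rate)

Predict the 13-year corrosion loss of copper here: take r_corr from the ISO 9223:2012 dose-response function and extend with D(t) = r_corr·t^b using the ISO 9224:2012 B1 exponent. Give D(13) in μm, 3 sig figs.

copper: f(T) = +0.126·(T−10) [T≤10 °C] = -2.7468
  Pd branch = 0.0053·Pd^0.26·e^(0.059·RH+f) = 0.2044 μm/a
  Sd branch = 0.01025·Sd^0.27·e^(0.036·RH+0.049·T) = 0.5494 μm/a
  r_corr = 0.2044 + 0.5494 = 0.7538 μm/a
Long-term exponent b (ISO 9224 Table 2, B1) = 0.667
  D(13) = 0.7538 × 13^0.667 = 0.7538 × 5.534 = 4.171 μm

D(13) = 4.17 μm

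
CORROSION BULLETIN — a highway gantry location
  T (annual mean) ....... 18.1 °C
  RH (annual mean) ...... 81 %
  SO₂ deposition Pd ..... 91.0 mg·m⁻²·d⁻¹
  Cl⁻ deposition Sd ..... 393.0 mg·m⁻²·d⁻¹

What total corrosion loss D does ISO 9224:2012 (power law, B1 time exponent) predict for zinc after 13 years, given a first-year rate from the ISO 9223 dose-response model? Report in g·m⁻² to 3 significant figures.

D(13) = 396 g·m⁻²

zinc: f(T) = -0.071·(T−10) [T>10 °C] = -0.5751
  sulphur-dioxide contribution → 2.193 μm/a
  chloride contribution → 4.693 μm/a
  total first-year rate 6.885 μm/a
Power-law: D(13) = r_corr · 13^0.813
  D(13) = 6.885 × 13^0.813 = 6.885 × 8.047 = 55.41 μm
  Mass loss = 55.41 μm × 7.14 g/cm³ = 395.6 g·m⁻²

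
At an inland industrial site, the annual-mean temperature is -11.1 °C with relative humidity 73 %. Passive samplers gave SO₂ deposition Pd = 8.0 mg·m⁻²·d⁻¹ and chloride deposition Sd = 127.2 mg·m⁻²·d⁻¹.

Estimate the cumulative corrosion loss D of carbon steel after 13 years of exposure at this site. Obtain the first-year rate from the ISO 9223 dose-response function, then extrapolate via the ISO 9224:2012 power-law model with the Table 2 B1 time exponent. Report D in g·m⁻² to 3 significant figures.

carbon steel: temperature factor f = +0.150·(-21.1) = -3.1650
  Pd branch = 1.77·Pd^0.52·e^(0.02·RH+f) = 0.9487 μm/a
  Sd branch = 0.102·Sd^0.62·e^(0.033·RH+0.04·T) = 14.68 μm/a
  sum: 0.9487 + 14.68 → r_corr = 15.63 μm/a
ISO 9224: D(t) = r_corr · t^b with b = 0.523 (carbon steel, B1)
  D(13) = 15.63 × 13^0.523 = 15.63 × 3.825 = 59.78 μm
  Mass loss = 59.78 μm × 7.85 g/cm³ = 469.3 g·m⁻²

D(13) = 469 g·m⁻²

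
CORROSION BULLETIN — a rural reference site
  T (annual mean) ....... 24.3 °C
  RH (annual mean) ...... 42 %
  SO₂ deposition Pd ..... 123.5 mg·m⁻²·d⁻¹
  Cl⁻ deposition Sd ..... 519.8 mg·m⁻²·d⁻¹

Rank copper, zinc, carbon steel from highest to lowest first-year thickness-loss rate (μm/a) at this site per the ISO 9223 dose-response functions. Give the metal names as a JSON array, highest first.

copper: T>10 °C ⇒ hinge -0.080·(24.3−10) = -1.1440
  sulphur-dioxide contribution → 0.07038 μm/a
  chloride contribution → 0.8275 μm/a
  total first-year rate 0.8979 μm/a
zinc: f(T) = -0.071·(T−10) [T>10 °C] = -1.0153
  sulphur-dioxide contribution → 0.2686 μm/a
  chloride contribution → 6.824 μm/a
  ⇒ r_corr(zinc) = 7.092 μm/a
carbon steel: temperature factor f = -0.054·(14.3) = -0.7722
  sulphur-dioxide contribution → 23.18 μm/a
  chloride contribution → 52.06 μm/a
  ⇒ r_corr(carbon steel) = 75.24 μm/a
Ordering by μm/a: carbon steel (75.2) > zinc (7.09) > copper (0.898)

["carbon steel", "zinc", "copper"]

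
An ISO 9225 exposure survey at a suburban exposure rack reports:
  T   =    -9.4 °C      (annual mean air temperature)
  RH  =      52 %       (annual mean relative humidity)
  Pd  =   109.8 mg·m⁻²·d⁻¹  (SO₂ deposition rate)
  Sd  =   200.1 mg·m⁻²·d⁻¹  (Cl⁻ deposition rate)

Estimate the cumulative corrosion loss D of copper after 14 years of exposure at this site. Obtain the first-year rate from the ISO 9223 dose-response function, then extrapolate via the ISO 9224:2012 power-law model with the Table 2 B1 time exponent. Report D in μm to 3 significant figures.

copper: f(T) = +0.126·(T−10) [T≤10 °C] = -2.4444
  sulphur-dioxide contribution → 0.03355 μm/a
  chloride contribution → 0.1758 μm/a
  total first-year rate 0.2093 μm/a
Long-term exponent b (ISO 9224 Table 2, B1) = 0.667
  D(14) = 0.2093 × 14^0.667 = 0.2093 × 5.814 = 1.217 μm

D(14) = 1.22 μm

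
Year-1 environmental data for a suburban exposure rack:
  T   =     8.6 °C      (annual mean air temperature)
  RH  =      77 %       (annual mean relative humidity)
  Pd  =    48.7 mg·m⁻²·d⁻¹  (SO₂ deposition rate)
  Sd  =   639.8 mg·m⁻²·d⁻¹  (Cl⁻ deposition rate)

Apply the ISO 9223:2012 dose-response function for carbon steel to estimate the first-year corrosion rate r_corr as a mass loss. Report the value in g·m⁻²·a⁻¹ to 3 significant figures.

r_corr = 1.18e+03 g·m⁻²·a⁻¹

carbon steel: T≤10 °C ⇒ hinge +0.150·(8.6−10) = -0.2100
  sulphur-dioxide contribution → 50.48 μm/a
  chloride contribution → 100.3 μm/a
  ⇒ r_corr(carbon steel) = 150.8 μm/a
Convert to mass loss: 150.8 μm/a × 7.85 g/cm³ = 1184 g·m⁻²·a⁻¹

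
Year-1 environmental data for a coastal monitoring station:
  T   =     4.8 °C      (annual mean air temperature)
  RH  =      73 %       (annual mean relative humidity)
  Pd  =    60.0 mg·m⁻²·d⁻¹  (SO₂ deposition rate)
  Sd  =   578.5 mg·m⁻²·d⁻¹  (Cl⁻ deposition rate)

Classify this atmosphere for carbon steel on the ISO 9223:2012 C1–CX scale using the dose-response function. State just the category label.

C5

carbon steel: temperature factor f = +0.150·(-5.2) = -0.7800
  SO₂ term: 1.77·60.0^0.52·exp(0.02·73-0.7800) = 29.37
  Sd branch = 0.102·Sd^0.62·e^(0.033·RH+0.04·T) = 70.93 μm/a
  sum: 29.37 + 70.93 → r_corr = 100.3 μm/a
100 μm/a falls in (80, 200] for carbon steel → category C5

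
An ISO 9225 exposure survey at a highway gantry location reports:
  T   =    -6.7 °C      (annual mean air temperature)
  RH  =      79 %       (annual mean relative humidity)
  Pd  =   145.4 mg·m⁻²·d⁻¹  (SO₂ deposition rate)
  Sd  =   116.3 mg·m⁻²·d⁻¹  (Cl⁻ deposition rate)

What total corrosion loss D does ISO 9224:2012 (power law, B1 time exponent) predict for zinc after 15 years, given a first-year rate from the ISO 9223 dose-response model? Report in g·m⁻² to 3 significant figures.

zinc: f(T) = +0.038·(T−10) [T≤10 °C] = -0.6346
  Pd branch = 0.0129·Pd^0.44·e^(0.046·RH+f) = 2.316 μm/a
  Sd branch = 0.0175·Sd^0.57·e^(0.008·RH+0.085·T) = 0.2803 μm/a
  r_corr = 2.316 + 0.2803 = 2.596 μm/a
Power-law: D(15) = r_corr · 15^0.813
  D(15) = 2.596 × 15^0.813 = 2.596 × 9.04 = 23.47 μm
  Mass loss = 23.47 μm × 7.14 g/cm³ = 167.6 g·m⁻²

D(15) = 168 g·m⁻²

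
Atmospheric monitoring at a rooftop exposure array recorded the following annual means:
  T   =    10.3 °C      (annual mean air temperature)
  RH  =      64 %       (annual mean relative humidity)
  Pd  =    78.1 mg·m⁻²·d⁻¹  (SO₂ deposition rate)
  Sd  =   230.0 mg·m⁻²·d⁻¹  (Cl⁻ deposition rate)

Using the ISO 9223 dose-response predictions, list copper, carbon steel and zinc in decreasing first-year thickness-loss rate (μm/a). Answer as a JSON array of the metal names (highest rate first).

["carbon steel", "zinc", "copper"]

copper: T>10 °C ⇒ hinge -0.080·(10.3−10) = -0.0240
  Pd branch = 0.0053·Pd^0.26·e^(0.059·RH+f) = 0.7012 μm/a
  Sd branch = 0.01025·Sd^0.27·e^(0.036·RH+0.049·T) = 0.7382 μm/a
  sum: 0.7012 + 0.7382 → r_corr = 1.439 μm/a
carbon steel: T>10 °C ⇒ hinge -0.054·(10.3−10) = -0.0162
  SO₂ term: 1.77·78.1^0.52·exp(0.02·64-0.0162) = 60.4
  Cl⁻ term: 0.102·230.0^0.62·exp(0.033·64+0.04·10.3) = 37.07
  r_corr = 60.4 + 37.07 = 97.47 μm/a
zinc: T>10 °C ⇒ hinge -0.071·(10.3−10) = -0.0213
  SO₂ term: 0.0129·78.1^0.44·exp(0.046·64-0.0213) = 1.632
  Sd branch = 0.0175·Sd^0.57·e^(0.008·RH+0.085·T) = 1.555 μm/a
  r_corr = 1.632 + 1.555 = 3.187 μm/a
Ordering by μm/a: carbon steel (97.5) > zinc (3.19) > copper (1.44)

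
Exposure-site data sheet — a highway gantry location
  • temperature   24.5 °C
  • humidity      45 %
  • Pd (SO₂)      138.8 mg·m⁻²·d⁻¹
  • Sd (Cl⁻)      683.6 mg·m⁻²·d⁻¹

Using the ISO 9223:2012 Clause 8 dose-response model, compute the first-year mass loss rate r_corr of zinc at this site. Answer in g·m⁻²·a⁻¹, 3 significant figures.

r_corr = 61.6 g·m⁻²·a⁻¹

zinc: T>10 °C ⇒ hinge -0.071·(24.5−10) = -1.0295
  SO₂ term: 0.0129·138.8^0.44·exp(0.046·45-1.0295) = 0.32
  Cl⁻ term: 0.0175·683.6^0.57·exp(0.008·45+0.085·24.5) = 8.311
  r_corr = 0.32 + 8.311 = 8.631 μm/a
Convert to mass loss: 8.631 μm/a × 7.14 g/cm³ = 61.62 g·m⁻²·a⁻¹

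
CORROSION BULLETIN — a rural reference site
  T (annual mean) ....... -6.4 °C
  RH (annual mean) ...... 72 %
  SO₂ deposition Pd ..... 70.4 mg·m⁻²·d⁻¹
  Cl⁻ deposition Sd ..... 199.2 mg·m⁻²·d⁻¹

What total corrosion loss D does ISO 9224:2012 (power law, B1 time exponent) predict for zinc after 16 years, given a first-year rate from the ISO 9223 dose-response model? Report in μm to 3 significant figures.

zinc: temperature factor f = +0.038·(-16.4) = -0.6232
  Pd branch = 0.0129·Pd^0.44·e^(0.046·RH+f) = 1.234 μm/a
  Cl⁻ term: 0.0175·199.2^0.57·exp(0.008·72+0.085·-6.4) = 0.3694
  r_corr = 1.234 + 0.3694 = 1.603 μm/a
Power-law: D(16) = r_corr · 16^0.813
  D(16) = 1.603 × 16^0.813 = 1.603 × 9.527 = 15.27 μm

D(16) = 15.3 μm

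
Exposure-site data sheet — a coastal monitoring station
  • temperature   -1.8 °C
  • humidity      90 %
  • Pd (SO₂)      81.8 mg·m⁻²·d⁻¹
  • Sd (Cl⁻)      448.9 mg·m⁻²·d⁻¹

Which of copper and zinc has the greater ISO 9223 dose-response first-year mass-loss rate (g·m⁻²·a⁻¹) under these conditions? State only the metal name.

copper: f(T) = +0.126·(T−10) [T≤10 °C] = -1.4868
  Pd branch = 0.0053·Pd^0.26·e^(0.059·RH+f) = 0.7621 μm/a
  Cl⁻ term: 0.01025·448.9^0.27·exp(0.036·90+0.049·-1.8) = 1.246
  r_corr = 0.7621 + 1.246 = 2.008 μm/a
  mass loss = 2.008 μm/a × 8.96 g/cm³ = 17.99 g·m⁻²·a⁻¹
zinc: temperature factor f = +0.038·(-11.8) = -0.4484
  Pd branch = 0.0129·Pd^0.44·e^(0.046·RH+f) = 3.593 μm/a
  Cl⁻ term: 0.0175·448.9^0.57·exp(0.008·90+0.085·-1.8) = 1.002
  r_corr = 3.593 + 1.002 = 4.595 μm/a
  mass loss = 4.595 μm/a × 7.14 g/cm³ = 32.81 g·m⁻²·a⁻¹
Ordering by g·m⁻²·a⁻¹: zinc (32.8) > copper (18)

zinc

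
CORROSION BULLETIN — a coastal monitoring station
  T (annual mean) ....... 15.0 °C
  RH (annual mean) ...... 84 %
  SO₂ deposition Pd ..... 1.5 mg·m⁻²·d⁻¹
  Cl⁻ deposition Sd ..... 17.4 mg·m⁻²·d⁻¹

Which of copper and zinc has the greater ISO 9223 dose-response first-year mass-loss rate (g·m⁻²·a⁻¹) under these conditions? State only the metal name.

copper: f(T) = -0.080·(T−10) [T>10 °C] = -0.4000
  Pd branch = 0.0053·Pd^0.26·e^(0.059·RH+f) = 0.5607 μm/a
  Cl⁻ term: 0.01025·17.4^0.27·exp(0.036·84+0.049·15.0) = 0.951
  r_corr = 0.5607 + 0.951 = 1.512 μm/a
  mass loss = 1.512 μm/a × 8.96 g/cm³ = 13.54 g·m⁻²·a⁻¹
zinc: f(T) = -0.071·(T−10) [T>10 °C] = -0.3550
  SO₂ term: 0.0129·1.5^0.44·exp(0.046·84-0.3550) = 0.5152
  Cl⁻ term: 0.0175·17.4^0.57·exp(0.008·84+0.085·15.0) = 0.6248
  r_corr = 0.5152 + 0.6248 = 1.14 μm/a
  mass loss = 1.14 μm/a × 7.14 g/cm³ = 8.14 g·m⁻²·a⁻¹
Ordering by g·m⁻²·a⁻¹: copper (13.5) > zinc (8.14)

copper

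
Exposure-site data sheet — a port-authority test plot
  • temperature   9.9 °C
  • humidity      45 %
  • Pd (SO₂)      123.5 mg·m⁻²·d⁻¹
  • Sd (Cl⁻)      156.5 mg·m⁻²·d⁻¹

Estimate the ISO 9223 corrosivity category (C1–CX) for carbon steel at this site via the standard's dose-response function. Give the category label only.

C4

carbon steel: temperature factor f = +0.150·(-0.1) = -0.0150
  SO₂ term: 1.77·123.5^0.52·exp(0.02·45-0.0150) = 52.48
  Cl⁻ term: 0.102·156.5^0.62·exp(0.033·45+0.04·9.9) = 15.35
  r_corr = 52.48 + 15.35 = 67.83 μm/a
Category bounds: 50…80 μm/a bracket r_corr ⇒ C4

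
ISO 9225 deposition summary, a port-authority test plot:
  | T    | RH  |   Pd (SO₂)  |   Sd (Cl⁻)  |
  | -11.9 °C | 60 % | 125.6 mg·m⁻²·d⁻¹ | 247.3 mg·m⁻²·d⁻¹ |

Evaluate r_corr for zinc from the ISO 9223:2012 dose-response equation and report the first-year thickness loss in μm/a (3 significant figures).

zinc: T≤10 °C ⇒ hinge +0.038·(-11.9−10) = -0.8322
  Pd branch = 0.0129·Pd^0.44·e^(0.046·RH+f) = 0.7437 μm/a
  Cl⁻ term: 0.0175·247.3^0.57·exp(0.008·60+0.085·-11.9) = 0.2379
  sum: 0.7437 + 0.2379 → r_corr = 0.9815 μm/a

r_corr = 0.982 μm/a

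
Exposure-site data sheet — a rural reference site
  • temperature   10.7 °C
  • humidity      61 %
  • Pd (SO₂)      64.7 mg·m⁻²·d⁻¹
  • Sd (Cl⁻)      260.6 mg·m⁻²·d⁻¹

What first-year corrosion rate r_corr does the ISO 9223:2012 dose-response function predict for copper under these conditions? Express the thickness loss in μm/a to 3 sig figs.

r_corr = 1.24 μm/a

copper: temperature factor f = -0.080·(0.7) = -0.0560
  SO₂ term: 0.0053·64.7^0.26·exp(0.059·61-0.0560) = 0.5418
  Sd branch = 0.01025·Sd^0.27·e^(0.036·RH+0.049·T) = 0.699 μm/a
  sum: 0.5418 + 0.699 → r_corr = 1.241 μm/a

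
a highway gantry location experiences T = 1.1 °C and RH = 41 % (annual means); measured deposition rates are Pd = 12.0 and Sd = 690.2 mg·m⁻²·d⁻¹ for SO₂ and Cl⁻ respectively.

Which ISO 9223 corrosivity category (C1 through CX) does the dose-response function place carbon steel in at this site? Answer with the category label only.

carbon steel: T≤10 °C ⇒ hinge +0.150·(1.1−10) = -1.3350
  Pd branch = 1.77·Pd^0.52·e^(0.02·RH+f) = 3.85 μm/a
  Cl⁻ term: 0.102·690.2^0.62·exp(0.033·41+0.04·1.1) = 23.74
  r_corr = 3.85 + 23.74 = 27.59 μm/a
Category bounds: 25…50 μm/a bracket r_corr ⇒ C3

C3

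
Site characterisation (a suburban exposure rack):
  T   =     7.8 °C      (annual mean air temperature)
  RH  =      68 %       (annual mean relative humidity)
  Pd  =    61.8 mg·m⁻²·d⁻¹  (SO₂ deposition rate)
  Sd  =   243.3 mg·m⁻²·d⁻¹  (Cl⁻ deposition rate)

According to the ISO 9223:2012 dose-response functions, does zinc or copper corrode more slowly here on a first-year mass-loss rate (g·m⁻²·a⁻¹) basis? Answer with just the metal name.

zinc: f(T) = +0.038·(T−10) [T≤10 °C] = -0.0836
  Pd branch = 0.0129·Pd^0.44·e^(0.046·RH+f) = 1.663 μm/a
  Cl⁻ term: 0.0175·243.3^0.57·exp(0.008·68+0.085·7.8) = 1.341
  r_corr = 1.663 + 1.341 = 3.003 μm/a
  mass loss = 3.003 μm/a × 7.14 g/cm³ = 21.44 g·m⁻²·a⁻¹
copper: f(T) = +0.126·(T−10) [T≤10 °C] = -0.2772
  Pd branch = 0.0053·Pd^0.26·e^(0.059·RH+f) = 0.6485 μm/a
  Sd branch = 0.01025·Sd^0.27·e^(0.036·RH+0.049·T) = 0.7658 μm/a
  r_corr = 0.6485 + 0.7658 = 1.414 μm/a
  mass loss = 1.414 μm/a × 8.96 g/cm³ = 12.67 g·m⁻²·a⁻¹
Ordering by g·m⁻²·a⁻¹: zinc (21.4) > copper (12.7)

copper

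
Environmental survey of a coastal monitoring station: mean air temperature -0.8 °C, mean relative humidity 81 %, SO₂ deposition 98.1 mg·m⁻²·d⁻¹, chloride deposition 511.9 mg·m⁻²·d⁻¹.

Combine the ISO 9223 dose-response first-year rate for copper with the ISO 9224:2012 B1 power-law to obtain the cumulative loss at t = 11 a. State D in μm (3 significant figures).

D(11) = 7.49 μm

copper: temperature factor f = +0.126·(-10.8) = -1.3608
  Pd branch = 0.0053·Pd^0.26·e^(0.059·RH+f) = 0.5329 μm/a
  Cl⁻ term: 0.01025·511.9^0.27·exp(0.036·81+0.049·-0.8) = 0.9808
  r_corr = 0.5329 + 0.9808 = 1.514 μm/a
ISO 9224: D(t) = r_corr · t^b with b = 0.667 (copper, B1)
  D(11) = 1.514 × 11^0.667 = 1.514 × 4.95 = 7.493 μm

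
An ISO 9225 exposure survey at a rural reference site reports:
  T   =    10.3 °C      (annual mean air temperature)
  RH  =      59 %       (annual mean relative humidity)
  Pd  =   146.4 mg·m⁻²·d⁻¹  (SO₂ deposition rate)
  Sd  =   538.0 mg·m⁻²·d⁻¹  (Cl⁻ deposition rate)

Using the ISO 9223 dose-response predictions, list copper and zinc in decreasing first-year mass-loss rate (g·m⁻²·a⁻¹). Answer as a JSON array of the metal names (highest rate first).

copper: temperature factor f = -0.080·(0.3) = -0.0240
  Pd branch = 0.0053·Pd^0.26·e^(0.059·RH+f) = 0.6147 μm/a
  Sd branch = 0.01025·Sd^0.27·e^(0.036·RH+0.049·T) = 0.7756 μm/a
  sum: 0.6147 + 0.7756 → r_corr = 1.39 μm/a
  mass loss = 1.39 μm/a × 8.96 g/cm³ = 12.46 g·m⁻²·a⁻¹
zinc: f(T) = -0.071·(T−10) [T>10 °C] = -0.0213
  Pd branch = 0.0129·Pd^0.44·e^(0.046·RH+f) = 1.709 μm/a
  Sd branch = 0.0175·Sd^0.57·e^(0.008·RH+0.085·T) = 2.425 μm/a
  r_corr = 1.709 + 2.425 = 4.135 μm/a
  mass loss = 4.135 μm/a × 7.14 g/cm³ = 29.52 g·m⁻²·a⁻¹
Ordering by g·m⁻²·a⁻¹: zinc (29.5) > copper (12.5)

["zinc", "copper"]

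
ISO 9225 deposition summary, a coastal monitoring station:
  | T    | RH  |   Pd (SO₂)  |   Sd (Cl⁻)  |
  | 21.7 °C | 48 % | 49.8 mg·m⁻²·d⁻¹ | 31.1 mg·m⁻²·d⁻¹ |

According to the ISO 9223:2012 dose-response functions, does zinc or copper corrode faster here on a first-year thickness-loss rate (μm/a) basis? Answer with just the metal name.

zinc: f(T) = -0.071·(T−10) [T>10 °C] = -0.8307
  sulphur-dioxide contribution → 0.2854 μm/a
  chloride contribution → 1.153 μm/a
  total first-year rate 1.438 μm/a
copper: temperature factor f = -0.080·(11.7) = -0.9360
  sulphur-dioxide contribution → 0.09749 μm/a
  chloride contribution → 0.4227 μm/a
  total first-year rate 0.5202 μm/a
Ordering by μm/a: zinc (1.44) > copper (0.52)

zinc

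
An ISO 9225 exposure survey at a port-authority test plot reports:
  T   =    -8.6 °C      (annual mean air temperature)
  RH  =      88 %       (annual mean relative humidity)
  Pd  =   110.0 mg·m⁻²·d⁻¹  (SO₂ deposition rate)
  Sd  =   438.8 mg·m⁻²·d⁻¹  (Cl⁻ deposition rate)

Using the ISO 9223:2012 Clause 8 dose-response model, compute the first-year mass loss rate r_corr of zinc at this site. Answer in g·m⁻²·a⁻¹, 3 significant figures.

r_corr = 24.5 g·m⁻²·a⁻¹

zinc: temperature factor f = +0.038·(-18.6) = -0.7068
  Pd branch = 0.0129·Pd^0.44·e^(0.046·RH+f) = 2.883 μm/a
  Sd branch = 0.0175·Sd^0.57·e^(0.008·RH+0.085·T) = 0.5463 μm/a
  sum: 2.883 + 0.5463 → r_corr = 3.429 μm/a
Convert to mass loss: 3.429 μm/a × 7.14 g/cm³ = 24.49 g·m⁻²·a⁻¹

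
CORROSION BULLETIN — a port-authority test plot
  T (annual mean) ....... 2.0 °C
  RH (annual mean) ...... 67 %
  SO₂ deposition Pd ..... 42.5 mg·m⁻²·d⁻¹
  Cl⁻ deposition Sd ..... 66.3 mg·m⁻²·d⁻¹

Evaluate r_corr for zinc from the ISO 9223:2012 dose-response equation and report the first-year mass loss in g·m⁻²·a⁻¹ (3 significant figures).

r_corr = 10.5 g·m⁻²·a⁻¹

zinc: f(T) = +0.038·(T−10) [T≤10 °C] = -0.3040
  sulphur-dioxide contribution → 1.08 μm/a
  chloride contribution → 0.3872 μm/a
  total first-year rate 1.467 μm/a
Convert to mass loss: 1.467 μm/a × 7.14 g/cm³ = 10.48 g·m⁻²·a⁻¹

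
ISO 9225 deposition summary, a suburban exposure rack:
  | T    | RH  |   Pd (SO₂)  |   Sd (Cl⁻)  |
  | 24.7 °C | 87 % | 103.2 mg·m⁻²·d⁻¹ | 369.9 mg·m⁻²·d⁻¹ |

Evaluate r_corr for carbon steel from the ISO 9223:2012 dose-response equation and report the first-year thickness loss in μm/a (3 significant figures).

r_corr = 240 μm/a

carbon steel: T>10 °C ⇒ hinge -0.054·(24.7−10) = -0.7938
  sulphur-dioxide contribution → 50.82 μm/a
  chloride contribution → 189.1 μm/a
  ⇒ r_corr(carbon steel) = 239.9 μm/a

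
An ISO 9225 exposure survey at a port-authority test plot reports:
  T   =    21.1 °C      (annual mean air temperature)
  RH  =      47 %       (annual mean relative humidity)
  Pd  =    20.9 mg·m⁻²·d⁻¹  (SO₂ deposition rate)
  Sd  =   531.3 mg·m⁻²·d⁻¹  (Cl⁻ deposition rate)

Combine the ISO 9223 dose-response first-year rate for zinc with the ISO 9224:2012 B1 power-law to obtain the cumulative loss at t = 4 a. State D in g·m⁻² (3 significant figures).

zinc: T>10 °C ⇒ hinge -0.071·(21.1−10) = -0.7881
  SO₂ term: 0.0129·20.9^0.44·exp(0.046·47-0.7881) = 0.1941
  Sd branch = 0.0175·Sd^0.57·e^(0.008·RH+0.085·T) = 5.479 μm/a
  sum: 0.1941 + 5.479 → r_corr = 5.673 μm/a
Long-term exponent b (ISO 9224 Table 2, B1) = 0.813
  D(4) = 5.673 × 4^0.813 = 5.673 × 3.087 = 17.51 μm
  Mass loss = 17.51 μm × 7.14 g/cm³ = 125 g·m⁻²

D(4) = 125 g·m⁻²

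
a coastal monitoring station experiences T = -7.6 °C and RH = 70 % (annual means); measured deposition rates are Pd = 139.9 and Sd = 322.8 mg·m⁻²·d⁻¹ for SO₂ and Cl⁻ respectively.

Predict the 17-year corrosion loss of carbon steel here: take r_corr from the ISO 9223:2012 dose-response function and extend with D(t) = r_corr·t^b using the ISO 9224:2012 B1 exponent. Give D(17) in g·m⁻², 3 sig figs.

D(17) = 1.17e+03 g·m⁻²

carbon steel: temperature factor f = +0.150·(-17.6) = -2.6400
  SO₂ term: 1.77·139.9^0.52·exp(0.02·70-2.6400) = 6.688
  Sd branch = 0.102·Sd^0.62·e^(0.033·RH+0.04·T) = 27.25 μm/a
  sum: 6.688 + 27.25 → r_corr = 33.94 μm/a
Long-term exponent b (ISO 9224 Table 2, B1) = 0.523
  D(17) = 33.94 × 17^0.523 = 33.94 × 4.401 = 149.3 μm
  Mass loss = 149.3 μm × 7.85 g/cm³ = 1172 g·m⁻²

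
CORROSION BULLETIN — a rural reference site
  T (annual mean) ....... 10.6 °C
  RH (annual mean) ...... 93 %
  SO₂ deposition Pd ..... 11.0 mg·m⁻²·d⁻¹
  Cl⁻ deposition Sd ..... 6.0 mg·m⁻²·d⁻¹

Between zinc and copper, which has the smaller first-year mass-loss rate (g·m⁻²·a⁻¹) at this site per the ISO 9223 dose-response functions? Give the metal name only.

zinc

zinc: f(T) = -0.071·(T−10) [T>10 °C] = -0.0426
  Pd branch = 0.0129·Pd^0.44·e^(0.046·RH+f) = 2.56 μm/a
  Cl⁻ term: 0.0175·6.0^0.57·exp(0.008·93+0.085·10.6) = 0.2518
  sum: 2.56 + 0.2518 → r_corr = 2.812 μm/a
  mass loss = 2.812 μm/a × 7.14 g/cm³ = 20.07 g·m⁻²·a⁻¹
copper: T>10 °C ⇒ hinge -0.080·(10.6−10) = -0.0480
  Pd branch = 0.0053·Pd^0.26·e^(0.059·RH+f) = 2.276 μm/a
  Cl⁻ term: 0.01025·6.0^0.27·exp(0.036·93+0.049·10.6) = 0.7951
  r_corr = 2.276 + 0.7951 = 3.071 μm/a
  mass loss = 3.071 μm/a × 8.96 g/cm³ = 27.52 g·m⁻²·a⁻¹
Ordering by g·m⁻²·a⁻¹: copper (27.5) > zinc (20.1)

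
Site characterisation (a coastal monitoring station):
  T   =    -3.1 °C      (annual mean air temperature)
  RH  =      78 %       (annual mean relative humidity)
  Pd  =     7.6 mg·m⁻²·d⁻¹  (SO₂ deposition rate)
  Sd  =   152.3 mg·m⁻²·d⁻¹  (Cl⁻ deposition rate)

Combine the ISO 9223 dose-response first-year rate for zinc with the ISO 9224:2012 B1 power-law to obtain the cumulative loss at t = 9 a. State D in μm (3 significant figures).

zinc: temperature factor f = +0.038·(-13.1) = -0.4978
  SO₂ term: 0.0129·7.6^0.44·exp(0.046·78-0.4978) = 0.6922
  Sd branch = 0.0175·Sd^0.57·e^(0.008·RH+0.085·T) = 0.4403 μm/a
  r_corr = 0.6922 + 0.4403 = 1.132 μm/a
Long-term exponent b (ISO 9224 Table 2, B1) = 0.813
  D(9) = 1.132 × 9^0.813 = 1.132 × 5.968 = 6.758 μm

D(9) = 6.76 μm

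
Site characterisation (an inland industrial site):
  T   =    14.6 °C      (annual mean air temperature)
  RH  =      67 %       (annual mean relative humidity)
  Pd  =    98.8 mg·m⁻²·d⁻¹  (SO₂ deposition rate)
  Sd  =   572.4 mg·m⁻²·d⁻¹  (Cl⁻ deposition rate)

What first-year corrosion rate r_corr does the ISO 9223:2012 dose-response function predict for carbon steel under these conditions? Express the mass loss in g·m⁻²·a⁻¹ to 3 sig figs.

carbon steel: f(T) = -0.054·(T−10) [T>10 °C] = -0.2484
  Pd branch = 1.77·Pd^0.52·e^(0.02·RH+f) = 57.45 μm/a
  Sd branch = 0.102·Sd^0.62·e^(0.033·RH+0.04·T) = 85.55 μm/a
  r_corr = 57.45 + 85.55 = 143 μm/a
Convert to mass loss: 143 μm/a × 7.85 g/cm³ = 1123 g·m⁻²·a⁻¹

r_corr = 1.12e+03 g·m⁻²·a⁻¹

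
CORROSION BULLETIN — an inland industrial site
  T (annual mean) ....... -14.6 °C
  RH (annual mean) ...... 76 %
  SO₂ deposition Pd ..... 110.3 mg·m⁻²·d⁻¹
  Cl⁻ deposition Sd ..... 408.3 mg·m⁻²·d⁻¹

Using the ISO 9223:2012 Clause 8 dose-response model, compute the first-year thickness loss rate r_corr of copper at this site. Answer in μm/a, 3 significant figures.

copper: temperature factor f = +0.126·(-24.6) = -3.0996
  sulphur-dioxide contribution → 0.07188 μm/a
  chloride contribution → 0.3919 μm/a
  ⇒ r_corr(copper) = 0.4638 μm/a

r_corr = 0.464 μm/a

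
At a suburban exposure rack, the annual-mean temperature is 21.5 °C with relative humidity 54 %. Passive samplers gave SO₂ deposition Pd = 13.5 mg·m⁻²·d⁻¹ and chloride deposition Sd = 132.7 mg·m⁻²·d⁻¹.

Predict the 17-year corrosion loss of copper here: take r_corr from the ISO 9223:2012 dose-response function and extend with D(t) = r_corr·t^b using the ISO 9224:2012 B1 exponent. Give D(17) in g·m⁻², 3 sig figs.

D(17) = 51.5 g·m⁻²

copper: temperature factor f = -0.080·(11.5) = -0.9200
  Pd branch = 0.0053·Pd^0.26·e^(0.059·RH+f) = 0.1005 μm/a
  Sd branch = 0.01025·Sd^0.27·e^(0.036·RH+0.049·T) = 0.7686 μm/a
  r_corr = 0.1005 + 0.7686 = 0.8691 μm/a
Power-law: D(17) = r_corr · 17^0.667
  D(17) = 0.8691 × 17^0.667 = 0.8691 × 6.618 = 5.752 μm
  Mass loss = 5.752 μm × 8.96 g/cm³ = 51.53 g·m⁻²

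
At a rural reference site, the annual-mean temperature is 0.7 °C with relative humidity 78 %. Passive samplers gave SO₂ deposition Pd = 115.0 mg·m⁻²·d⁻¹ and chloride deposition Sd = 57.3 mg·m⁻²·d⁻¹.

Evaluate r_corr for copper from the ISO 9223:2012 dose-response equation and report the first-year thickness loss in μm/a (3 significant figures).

r_corr = 1.09 μm/a

copper: f(T) = +0.126·(T−10) [T≤10 °C] = -1.1718
  SO₂ term: 0.0053·115.0^0.26·exp(0.059·78-1.1718) = 0.562
  Cl⁻ term: 0.01025·57.3^0.27·exp(0.036·78+0.049·0.7) = 0.5246
  r_corr = 0.562 + 0.5246 = 1.087 μm/a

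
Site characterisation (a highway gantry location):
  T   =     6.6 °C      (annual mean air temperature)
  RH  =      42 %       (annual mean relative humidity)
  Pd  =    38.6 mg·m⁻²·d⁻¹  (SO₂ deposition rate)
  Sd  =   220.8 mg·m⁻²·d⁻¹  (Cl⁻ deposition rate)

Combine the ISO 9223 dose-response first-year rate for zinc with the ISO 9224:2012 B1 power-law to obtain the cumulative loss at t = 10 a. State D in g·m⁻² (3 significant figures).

zinc: f(T) = +0.038·(T−10) [T≤10 °C] = -0.1292
  Pd branch = 0.0129·Pd^0.44·e^(0.046·RH+f) = 0.3905 μm/a
  Cl⁻ term: 0.0175·220.8^0.57·exp(0.008·42+0.085·6.6) = 0.9304
  sum: 0.3905 + 0.9304 → r_corr = 1.321 μm/a
Long-term exponent b (ISO 9224 Table 2, B1) = 0.813
  D(10) = 1.321 × 10^0.813 = 1.321 × 6.501 = 8.588 μm
  Mass loss = 8.588 μm × 7.14 g/cm³ = 61.32 g·m⁻²

D(10) = 61.3 g·m⁻²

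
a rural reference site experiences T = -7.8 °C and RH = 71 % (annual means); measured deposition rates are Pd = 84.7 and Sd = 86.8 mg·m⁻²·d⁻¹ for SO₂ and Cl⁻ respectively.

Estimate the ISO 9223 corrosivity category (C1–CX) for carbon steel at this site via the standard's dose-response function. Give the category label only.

C2

carbon steel: f(T) = +0.150·(T−10) [T≤10 °C] = -2.6700
  SO₂ term: 1.77·84.7^0.52·exp(0.02·71-2.6700) = 5.1
  Cl⁻ term: 0.102·86.8^0.62·exp(0.033·71+0.04·-7.8) = 12.37
  r_corr = 5.1 + 12.37 = 17.48 μm/a
Category bounds: 1.3…25 μm/a bracket r_corr ⇒ C2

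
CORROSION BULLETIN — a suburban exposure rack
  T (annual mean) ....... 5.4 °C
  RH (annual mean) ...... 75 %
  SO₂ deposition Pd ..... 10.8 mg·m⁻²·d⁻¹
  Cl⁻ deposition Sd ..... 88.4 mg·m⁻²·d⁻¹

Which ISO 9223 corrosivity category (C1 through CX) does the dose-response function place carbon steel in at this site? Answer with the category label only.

carbon steel: f(T) = +0.150·(T−10) [T≤10 °C] = -0.6900
  sulphur-dioxide contribution → 13.71 μm/a
  chloride contribution → 24.22 μm/a
  ⇒ r_corr(carbon steel) = 37.93 μm/a
37.9 μm/a falls in (25, 50] for carbon steel → category C3

C3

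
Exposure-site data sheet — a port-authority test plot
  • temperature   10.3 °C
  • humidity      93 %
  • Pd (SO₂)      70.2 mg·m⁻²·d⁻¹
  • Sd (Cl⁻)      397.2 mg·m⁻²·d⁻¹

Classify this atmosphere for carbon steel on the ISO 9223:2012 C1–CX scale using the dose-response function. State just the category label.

carbon steel: T>10 °C ⇒ hinge -0.054·(10.3−10) = -0.0162
  Pd branch = 1.77·Pd^0.52·e^(0.02·RH+f) = 102.1 μm/a
  Sd branch = 0.102·Sd^0.62·e^(0.033·RH+0.04·T) = 135.4 μm/a
  r_corr = 102.1 + 135.4 = 237.5 μm/a
ISO 9223 Table 2 (carbon steel): 200 < 237 ≤ 700 μm/a ⇒ CX

CX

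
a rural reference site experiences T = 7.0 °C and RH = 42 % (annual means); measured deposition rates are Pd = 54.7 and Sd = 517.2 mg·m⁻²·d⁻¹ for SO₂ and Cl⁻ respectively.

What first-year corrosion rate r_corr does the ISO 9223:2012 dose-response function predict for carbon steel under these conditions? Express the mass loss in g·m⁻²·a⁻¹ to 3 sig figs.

r_corr = 368 g·m⁻²·a⁻¹

carbon steel: f(T) = +0.150·(T−10) [T≤10 °C] = -0.4500
  SO₂ term: 1.77·54.7^0.52·exp(0.02·42-0.4500) = 20.95
  Sd branch = 0.102·Sd^0.62·e^(0.033·RH+0.04·T) = 25.98 μm/a
  sum: 20.95 + 25.98 → r_corr = 46.92 μm/a
Convert to mass loss: 46.92 μm/a × 7.85 g/cm³ = 368.4 g·m⁻²·a⁻¹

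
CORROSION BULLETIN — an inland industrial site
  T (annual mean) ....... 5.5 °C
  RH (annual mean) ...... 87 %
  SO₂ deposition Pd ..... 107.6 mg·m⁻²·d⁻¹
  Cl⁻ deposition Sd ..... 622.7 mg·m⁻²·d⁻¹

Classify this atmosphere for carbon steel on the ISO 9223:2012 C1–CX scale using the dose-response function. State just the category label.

C5

carbon steel: f(T) = +0.150·(T−10) [T≤10 °C] = -0.6750
  SO₂ term: 1.77·107.6^0.52·exp(0.02·87-0.6750) = 58.48
  Cl⁻ term: 0.102·622.7^0.62·exp(0.033·87+0.04·5.5) = 121.2
  sum: 58.48 + 121.2 → r_corr = 179.7 μm/a
ISO 9223 Table 2 (carbon steel): 80 < 180 ≤ 200 μm/a ⇒ C5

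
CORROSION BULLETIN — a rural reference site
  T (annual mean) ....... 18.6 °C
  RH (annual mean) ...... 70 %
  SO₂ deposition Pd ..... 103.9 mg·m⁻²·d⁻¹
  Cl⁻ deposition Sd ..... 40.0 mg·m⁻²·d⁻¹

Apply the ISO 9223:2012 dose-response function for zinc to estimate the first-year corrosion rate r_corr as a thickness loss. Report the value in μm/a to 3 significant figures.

r_corr = 2.57 μm/a

zinc: temperature factor f = -0.071·(8.6) = -0.6106
  SO₂ term: 0.0129·103.9^0.44·exp(0.046·70-0.6106) = 1.353
  Sd branch = 0.0175·Sd^0.57·e^(0.008·RH+0.085·T) = 1.219 μm/a
  r_corr = 1.353 + 1.219 = 2.572 μm/a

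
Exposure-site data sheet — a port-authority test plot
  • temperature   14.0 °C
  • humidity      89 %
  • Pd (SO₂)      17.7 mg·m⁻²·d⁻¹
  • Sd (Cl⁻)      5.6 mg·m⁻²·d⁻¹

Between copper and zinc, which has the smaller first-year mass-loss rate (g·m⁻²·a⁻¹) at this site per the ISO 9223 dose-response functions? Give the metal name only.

zinc

copper: temperature factor f = -0.080·(4.0) = -0.3200
  Pd branch = 0.0053·Pd^0.26·e^(0.059·RH+f) = 1.55 μm/a
  Sd branch = 0.01025·Sd^0.27·e^(0.036·RH+0.049·T) = 0.7983 μm/a
  sum: 1.55 + 0.7983 → r_corr = 2.348 μm/a
  mass loss = 2.348 μm/a × 8.96 g/cm³ = 21.04 g·m⁻²·a⁻¹
zinc: temperature factor f = -0.071·(4.0) = -0.2840
  SO₂ term: 0.0129·17.7^0.44·exp(0.046·89-0.2840) = 2.062
  Cl⁻ term: 0.0175·5.6^0.57·exp(0.008·89+0.085·14.0) = 0.313
  sum: 2.062 + 0.313 → r_corr = 2.375 μm/a
  mass loss = 2.375 μm/a × 7.14 g/cm³ = 16.96 g·m⁻²·a⁻¹
Ordering by g·m⁻²·a⁻¹: copper (21) > zinc (17)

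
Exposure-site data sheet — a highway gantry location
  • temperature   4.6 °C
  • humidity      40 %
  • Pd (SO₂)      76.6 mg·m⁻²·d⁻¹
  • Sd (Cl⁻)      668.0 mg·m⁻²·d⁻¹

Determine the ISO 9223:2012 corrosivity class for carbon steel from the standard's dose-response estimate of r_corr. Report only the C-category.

C3

carbon steel: temperature factor f = +0.150·(-5.4) = -0.8100
  SO₂ term: 1.77·76.6^0.52·exp(0.02·40-0.8100) = 16.73
  Cl⁻ term: 0.102·668.0^0.62·exp(0.033·40+0.04·4.6) = 25.89
  sum: 16.73 + 25.89 → r_corr = 42.62 μm/a
ISO 9223 Table 2 (carbon steel): 25 < 42.6 ≤ 50 μm/a ⇒ C3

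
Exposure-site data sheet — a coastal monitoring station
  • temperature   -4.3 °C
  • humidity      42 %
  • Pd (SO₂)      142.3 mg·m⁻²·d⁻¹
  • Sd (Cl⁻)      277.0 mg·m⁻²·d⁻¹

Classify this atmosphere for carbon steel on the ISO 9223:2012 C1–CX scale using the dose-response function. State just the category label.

carbon steel: temperature factor f = +0.150·(-14.3) = -2.1450
  Pd branch = 1.77·Pd^0.52·e^(0.02·RH+f) = 6.322 μm/a
  Sd branch = 0.102·Sd^0.62·e^(0.033·RH+0.04·T) = 11.22 μm/a
  r_corr = 6.322 + 11.22 = 17.55 μm/a
Category bounds: 1.3…25 μm/a bracket r_corr ⇒ C2

C2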